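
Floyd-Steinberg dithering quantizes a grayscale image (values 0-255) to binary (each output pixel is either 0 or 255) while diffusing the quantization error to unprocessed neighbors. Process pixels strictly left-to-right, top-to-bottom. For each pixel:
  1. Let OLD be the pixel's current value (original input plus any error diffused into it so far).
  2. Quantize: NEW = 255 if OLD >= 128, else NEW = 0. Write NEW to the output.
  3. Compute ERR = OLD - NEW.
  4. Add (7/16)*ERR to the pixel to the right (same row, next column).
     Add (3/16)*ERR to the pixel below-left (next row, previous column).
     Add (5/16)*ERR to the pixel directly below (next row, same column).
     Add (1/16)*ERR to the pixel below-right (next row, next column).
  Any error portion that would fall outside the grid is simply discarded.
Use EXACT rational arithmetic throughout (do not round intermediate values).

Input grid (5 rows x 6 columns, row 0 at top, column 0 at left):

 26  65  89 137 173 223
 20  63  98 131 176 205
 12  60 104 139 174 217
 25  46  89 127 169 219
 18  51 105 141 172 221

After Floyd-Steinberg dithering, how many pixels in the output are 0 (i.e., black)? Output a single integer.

Answer: 16

Derivation:
(0,0): OLD=26 → NEW=0, ERR=26
(0,1): OLD=611/8 → NEW=0, ERR=611/8
(0,2): OLD=15669/128 → NEW=0, ERR=15669/128
(0,3): OLD=390259/2048 → NEW=255, ERR=-131981/2048
(0,4): OLD=4744997/32768 → NEW=255, ERR=-3610843/32768
(0,5): OLD=91640323/524288 → NEW=255, ERR=-42053117/524288
(1,0): OLD=5433/128 → NEW=0, ERR=5433/128
(1,1): OLD=133135/1024 → NEW=255, ERR=-127985/1024
(1,2): OLD=2433467/32768 → NEW=0, ERR=2433467/32768
(1,3): OLD=17084063/131072 → NEW=255, ERR=-16339297/131072
(1,4): OLD=570080765/8388608 → NEW=0, ERR=570080765/8388608
(1,5): OLD=27216574427/134217728 → NEW=255, ERR=-7008946213/134217728
(2,0): OLD=29973/16384 → NEW=0, ERR=29973/16384
(2,1): OLD=20090551/524288 → NEW=0, ERR=20090551/524288
(2,2): OLD=946126565/8388608 → NEW=0, ERR=946126565/8388608
(2,3): OLD=11191892477/67108864 → NEW=255, ERR=-5920867843/67108864
(2,4): OLD=298618187383/2147483648 → NEW=255, ERR=-248990142857/2147483648
(2,5): OLD=5298357204657/34359738368 → NEW=255, ERR=-3463376079183/34359738368
(3,0): OLD=274782533/8388608 → NEW=0, ERR=274782533/8388608
(3,1): OLD=6279231585/67108864 → NEW=0, ERR=6279231585/67108864
(3,2): OLD=81085846515/536870912 → NEW=255, ERR=-55816236045/536870912
(3,3): OLD=1348731280665/34359738368 → NEW=0, ERR=1348731280665/34359738368
(3,4): OLD=34504513755001/274877906944 → NEW=0, ERR=34504513755001/274877906944
(3,5): OLD=1034298000763767/4398046511104 → NEW=255, ERR=-87203859567753/4398046511104
(4,0): OLD=49156348907/1073741824 → NEW=0, ERR=49156348907/1073741824
(4,1): OLD=1422881045487/17179869184 → NEW=0, ERR=1422881045487/17179869184
(4,2): OLD=67044659974173/549755813888 → NEW=0, ERR=67044659974173/549755813888
(4,3): OLD=1967331495223665/8796093022208 → NEW=255, ERR=-275672225439375/8796093022208
(4,4): OLD=27619916670284673/140737488355328 → NEW=255, ERR=-8268142860323967/140737488355328
(4,5): OLD=443484452313892071/2251799813685248 → NEW=255, ERR=-130724500175846169/2251799813685248
Output grid:
  Row 0: ...###  (3 black, running=3)
  Row 1: .#.#.#  (3 black, running=6)
  Row 2: ...###  (3 black, running=9)
  Row 3: ..#..#  (4 black, running=13)
  Row 4: ...###  (3 black, running=16)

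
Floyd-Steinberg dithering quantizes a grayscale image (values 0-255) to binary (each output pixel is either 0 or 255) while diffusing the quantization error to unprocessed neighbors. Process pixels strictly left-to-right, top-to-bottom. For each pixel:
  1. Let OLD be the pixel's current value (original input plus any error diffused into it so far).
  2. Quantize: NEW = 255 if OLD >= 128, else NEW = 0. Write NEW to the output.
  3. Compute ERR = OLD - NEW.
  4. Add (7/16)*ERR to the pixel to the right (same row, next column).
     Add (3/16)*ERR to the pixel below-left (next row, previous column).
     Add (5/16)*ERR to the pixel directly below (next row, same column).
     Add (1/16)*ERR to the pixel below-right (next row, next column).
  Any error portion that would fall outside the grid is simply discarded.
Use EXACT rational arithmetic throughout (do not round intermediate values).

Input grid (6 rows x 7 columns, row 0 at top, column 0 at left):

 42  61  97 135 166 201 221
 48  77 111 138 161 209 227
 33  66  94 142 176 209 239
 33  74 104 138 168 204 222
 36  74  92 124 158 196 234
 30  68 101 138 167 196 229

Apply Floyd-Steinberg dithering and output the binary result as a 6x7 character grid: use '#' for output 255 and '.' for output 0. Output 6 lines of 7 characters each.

Answer: ..#.###
..#.###
..#.#.#
.#.####
....#.#
.#.####

Derivation:
(0,0): OLD=42 → NEW=0, ERR=42
(0,1): OLD=635/8 → NEW=0, ERR=635/8
(0,2): OLD=16861/128 → NEW=255, ERR=-15779/128
(0,3): OLD=166027/2048 → NEW=0, ERR=166027/2048
(0,4): OLD=6601677/32768 → NEW=255, ERR=-1754163/32768
(0,5): OLD=93102747/524288 → NEW=255, ERR=-40590693/524288
(0,6): OLD=1569747517/8388608 → NEW=255, ERR=-569347523/8388608
(1,0): OLD=9729/128 → NEW=0, ERR=9729/128
(1,1): OLD=117319/1024 → NEW=0, ERR=117319/1024
(1,2): OLD=4678035/32768 → NEW=255, ERR=-3677805/32768
(1,3): OLD=12646839/131072 → NEW=0, ERR=12646839/131072
(1,4): OLD=1485075173/8388608 → NEW=255, ERR=-654019867/8388608
(1,5): OLD=9034501173/67108864 → NEW=255, ERR=-8078259147/67108864
(1,6): OLD=159222070395/1073741824 → NEW=255, ERR=-114582094725/1073741824
(2,0): OLD=1281789/16384 → NEW=0, ERR=1281789/16384
(2,1): OLD=62776303/524288 → NEW=0, ERR=62776303/524288
(2,2): OLD=1145568269/8388608 → NEW=255, ERR=-993526771/8388608
(2,3): OLD=6623820389/67108864 → NEW=0, ERR=6623820389/67108864
(2,4): OLD=95712456597/536870912 → NEW=255, ERR=-41189625963/536870912
(2,5): OLD=1940216337063/17179869184 → NEW=0, ERR=1940216337063/17179869184
(2,6): OLD=68042732199425/274877906944 → NEW=255, ERR=-2051134071295/274877906944
(3,0): OLD=670239213/8388608 → NEW=0, ERR=670239213/8388608
(3,1): OLD=8660793129/67108864 → NEW=255, ERR=-8451967191/67108864
(3,2): OLD=20335568235/536870912 → NEW=0, ERR=20335568235/536870912
(3,3): OLD=351389543917/2147483648 → NEW=255, ERR=-196218786323/2147483648
(3,4): OLD=36117243209197/274877906944 → NEW=255, ERR=-33976623061523/274877906944
(3,5): OLD=393669971546327/2199023255552 → NEW=255, ERR=-167080958619433/2199023255552
(3,6): OLD=6807666221676937/35184372088832 → NEW=255, ERR=-2164348660975223/35184372088832
(4,0): OLD=40108372611/1073741824 → NEW=0, ERR=40108372611/1073741824
(4,1): OLD=1083715581287/17179869184 → NEW=0, ERR=1083715581287/17179869184
(4,2): OLD=29255512952809/274877906944 → NEW=0, ERR=29255512952809/274877906944
(4,3): OLD=266524138275795/2199023255552 → NEW=0, ERR=266524138275795/2199023255552
(4,4): OLD=2681781961226025/17592186044416 → NEW=255, ERR=-1804225480100055/17592186044416
(4,5): OLD=60870503724821129/562949953421312 → NEW=0, ERR=60870503724821129/562949953421312
(4,6): OLD=2317857533398547343/9007199254740992 → NEW=255, ERR=21021723439594383/9007199254740992
(5,0): OLD=14706153761061/274877906944 → NEW=0, ERR=14706153761061/274877906944
(5,1): OLD=293370883916151/2199023255552 → NEW=255, ERR=-267380046249609/2199023255552
(5,2): OLD=1895234892284625/17592186044416 → NEW=0, ERR=1895234892284625/17592186044416
(5,3): OLD=29615416475887157/140737488355328 → NEW=255, ERR=-6272643054721483/140737488355328
(5,4): OLD=1290733883766602247/9007199254740992 → NEW=255, ERR=-1006101926192350713/9007199254740992
(5,5): OLD=12606402701007270615/72057594037927936 → NEW=255, ERR=-5768283778664353065/72057594037927936
(5,6): OLD=232273331518678365881/1152921504606846976 → NEW=255, ERR=-61721652156067612999/1152921504606846976
Row 0: ..#.###
Row 1: ..#.###
Row 2: ..#.#.#
Row 3: .#.####
Row 4: ....#.#
Row 5: .#.####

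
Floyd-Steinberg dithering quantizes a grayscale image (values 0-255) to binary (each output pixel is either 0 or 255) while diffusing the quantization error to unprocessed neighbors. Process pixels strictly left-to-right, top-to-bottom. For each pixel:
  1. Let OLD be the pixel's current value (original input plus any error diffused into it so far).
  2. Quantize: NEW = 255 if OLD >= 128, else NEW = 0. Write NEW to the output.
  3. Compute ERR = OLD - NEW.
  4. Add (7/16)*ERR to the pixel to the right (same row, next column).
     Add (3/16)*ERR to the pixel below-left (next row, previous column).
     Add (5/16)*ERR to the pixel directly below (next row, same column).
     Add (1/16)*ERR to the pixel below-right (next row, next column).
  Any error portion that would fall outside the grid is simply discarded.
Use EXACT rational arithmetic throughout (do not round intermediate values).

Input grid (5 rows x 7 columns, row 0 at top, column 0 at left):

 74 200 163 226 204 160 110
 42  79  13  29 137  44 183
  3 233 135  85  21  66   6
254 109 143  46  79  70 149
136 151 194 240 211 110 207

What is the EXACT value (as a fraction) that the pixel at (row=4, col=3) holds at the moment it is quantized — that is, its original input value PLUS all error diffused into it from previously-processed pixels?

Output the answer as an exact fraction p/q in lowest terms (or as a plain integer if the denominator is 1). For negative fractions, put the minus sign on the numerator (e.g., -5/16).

(0,0): OLD=74 → NEW=0, ERR=74
(0,1): OLD=1859/8 → NEW=255, ERR=-181/8
(0,2): OLD=19597/128 → NEW=255, ERR=-13043/128
(0,3): OLD=371547/2048 → NEW=255, ERR=-150693/2048
(0,4): OLD=5629821/32768 → NEW=255, ERR=-2726019/32768
(0,5): OLD=64803947/524288 → NEW=0, ERR=64803947/524288
(0,6): OLD=1376374509/8388608 → NEW=255, ERR=-762720531/8388608
(1,0): OLD=7793/128 → NEW=0, ERR=7793/128
(1,1): OLD=86103/1024 → NEW=0, ERR=86103/1024
(1,2): OLD=89571/32768 → NEW=0, ERR=89571/32768
(1,3): OLD=-1935289/131072 → NEW=0, ERR=-1935289/131072
(1,4): OLD=1032804117/8388608 → NEW=0, ERR=1032804117/8388608
(1,5): OLD=7666751077/67108864 → NEW=0, ERR=7666751077/67108864
(1,6): OLD=227948095307/1073741824 → NEW=255, ERR=-45856069813/1073741824
(2,0): OLD=619181/16384 → NEW=0, ERR=619181/16384
(2,1): OLD=146867839/524288 → NEW=255, ERR=13174399/524288
(2,2): OLD=1252709821/8388608 → NEW=255, ERR=-886385219/8388608
(2,3): OLD=3852930197/67108864 → NEW=0, ERR=3852930197/67108864
(2,4): OLD=56420319813/536870912 → NEW=0, ERR=56420319813/536870912
(2,5): OLD=2531726647223/17179869184 → NEW=255, ERR=-1849139994697/17179869184
(2,6): OLD=-13000509830543/274877906944 → NEW=0, ERR=-13000509830543/274877906944
(3,0): OLD=2269298589/8388608 → NEW=255, ERR=130203549/8388608
(3,1): OLD=7126487065/67108864 → NEW=0, ERR=7126487065/67108864
(3,2): OLD=90610097595/536870912 → NEW=255, ERR=-46291984965/536870912
(3,3): OLD=84435652445/2147483648 → NEW=0, ERR=84435652445/2147483648
(3,4): OLD=30909932501917/274877906944 → NEW=0, ERR=30909932501917/274877906944
(3,5): OLD=183093628983783/2199023255552 → NEW=0, ERR=183093628983783/2199023255552
(3,6): OLD=5767416531579513/35184372088832 → NEW=255, ERR=-3204598351072647/35184372088832
(4,0): OLD=172616491219/1073741824 → NEW=255, ERR=-101187673901/1073741824
(4,1): OLD=2194879639159/17179869184 → NEW=0, ERR=2194879639159/17179869184
(4,2): OLD=65134590174169/274877906944 → NEW=255, ERR=-4959276096551/274877906944
(4,3): OLD=571941674378787/2199023255552 → NEW=255, ERR=11190744213027/2199023255552
Target (4,3): original=240, with diffused error = 571941674378787/2199023255552

Answer: 571941674378787/2199023255552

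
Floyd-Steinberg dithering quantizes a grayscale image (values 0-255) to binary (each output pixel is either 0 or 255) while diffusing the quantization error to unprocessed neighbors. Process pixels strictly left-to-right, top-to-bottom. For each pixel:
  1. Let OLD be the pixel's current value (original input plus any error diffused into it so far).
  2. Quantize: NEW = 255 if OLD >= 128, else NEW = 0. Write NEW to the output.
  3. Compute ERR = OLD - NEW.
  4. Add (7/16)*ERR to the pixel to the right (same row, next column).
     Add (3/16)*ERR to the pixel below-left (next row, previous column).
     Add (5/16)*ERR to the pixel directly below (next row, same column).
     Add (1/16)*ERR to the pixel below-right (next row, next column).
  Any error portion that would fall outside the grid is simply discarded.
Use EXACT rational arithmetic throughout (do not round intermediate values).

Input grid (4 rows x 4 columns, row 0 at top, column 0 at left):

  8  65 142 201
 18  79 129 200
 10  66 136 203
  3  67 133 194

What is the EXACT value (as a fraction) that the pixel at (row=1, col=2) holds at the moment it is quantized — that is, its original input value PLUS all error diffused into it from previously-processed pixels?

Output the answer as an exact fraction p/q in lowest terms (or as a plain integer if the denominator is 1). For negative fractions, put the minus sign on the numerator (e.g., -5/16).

Answer: 1098673/8192

Derivation:
(0,0): OLD=8 → NEW=0, ERR=8
(0,1): OLD=137/2 → NEW=0, ERR=137/2
(0,2): OLD=5503/32 → NEW=255, ERR=-2657/32
(0,3): OLD=84313/512 → NEW=255, ERR=-46247/512
(1,0): OLD=1067/32 → NEW=0, ERR=1067/32
(1,1): OLD=25581/256 → NEW=0, ERR=25581/256
(1,2): OLD=1098673/8192 → NEW=255, ERR=-990287/8192
Target (1,2): original=129, with diffused error = 1098673/8192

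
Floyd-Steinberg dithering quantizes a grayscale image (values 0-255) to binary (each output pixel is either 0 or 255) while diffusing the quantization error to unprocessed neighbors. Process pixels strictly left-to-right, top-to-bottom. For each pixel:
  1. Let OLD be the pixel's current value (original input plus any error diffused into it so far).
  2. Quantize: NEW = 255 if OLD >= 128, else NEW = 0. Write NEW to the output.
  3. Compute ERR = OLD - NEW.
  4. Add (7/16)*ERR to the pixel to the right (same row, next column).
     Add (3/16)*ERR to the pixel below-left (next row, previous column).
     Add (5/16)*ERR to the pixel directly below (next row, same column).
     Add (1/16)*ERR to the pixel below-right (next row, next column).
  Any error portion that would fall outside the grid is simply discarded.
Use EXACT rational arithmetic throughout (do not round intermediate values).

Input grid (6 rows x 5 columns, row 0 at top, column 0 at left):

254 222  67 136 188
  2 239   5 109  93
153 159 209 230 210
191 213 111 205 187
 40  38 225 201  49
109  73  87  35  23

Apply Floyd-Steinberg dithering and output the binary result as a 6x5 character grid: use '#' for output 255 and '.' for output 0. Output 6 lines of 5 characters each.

(0,0): OLD=254 → NEW=255, ERR=-1
(0,1): OLD=3545/16 → NEW=255, ERR=-535/16
(0,2): OLD=13407/256 → NEW=0, ERR=13407/256
(0,3): OLD=650905/4096 → NEW=255, ERR=-393575/4096
(0,4): OLD=9565743/65536 → NEW=255, ERR=-7145937/65536
(1,0): OLD=-1173/256 → NEW=0, ERR=-1173/256
(1,1): OLD=483949/2048 → NEW=255, ERR=-38291/2048
(1,2): OLD=-453519/65536 → NEW=0, ERR=-453519/65536
(1,3): OLD=15407133/262144 → NEW=0, ERR=15407133/262144
(1,4): OLD=329812663/4194304 → NEW=0, ERR=329812663/4194304
(2,0): OLD=4851711/32768 → NEW=255, ERR=-3504129/32768
(2,1): OLD=109878373/1048576 → NEW=0, ERR=109878373/1048576
(2,2): OLD=4404585839/16777216 → NEW=255, ERR=126395759/16777216
(2,3): OLD=71396858845/268435456 → NEW=255, ERR=2945817565/268435456
(2,4): OLD=1043880811467/4294967296 → NEW=255, ERR=-51335849013/4294967296
(3,0): OLD=2973422735/16777216 → NEW=255, ERR=-1304767345/16777216
(3,1): OLD=27709361891/134217728 → NEW=255, ERR=-6516158749/134217728
(3,2): OLD=432593124273/4294967296 → NEW=0, ERR=432593124273/4294967296
(3,3): OLD=2153707471657/8589934592 → NEW=255, ERR=-36725849303/8589934592
(3,4): OLD=25024911026093/137438953472 → NEW=255, ERR=-10022022109267/137438953472
(4,0): OLD=14160175873/2147483648 → NEW=0, ERR=14160175873/2147483648
(4,1): OLD=2730756110849/68719476736 → NEW=0, ERR=2730756110849/68719476736
(4,2): OLD=296895165304623/1099511627776 → NEW=255, ERR=16519700221743/1099511627776
(4,3): OLD=3498378062117377/17592186044416 → NEW=255, ERR=-987629379208703/17592186044416
(4,4): OLD=389559515057799/281474976710656 → NEW=0, ERR=389559515057799/281474976710656
(5,0): OLD=130304663899811/1099511627776 → NEW=0, ERR=130304663899811/1099511627776
(5,1): OLD=1235815914060585/8796093022208 → NEW=255, ERR=-1007187806602455/8796093022208
(5,2): OLD=9445455125883377/281474976710656 → NEW=0, ERR=9445455125883377/281474976710656
(5,3): OLD=37532886076098591/1125899906842624 → NEW=0, ERR=37532886076098591/1125899906842624
(5,4): OLD=621644278282574757/18014398509481984 → NEW=0, ERR=621644278282574757/18014398509481984
Row 0: ##.##
Row 1: .#...
Row 2: #.###
Row 3: ##.##
Row 4: ..##.
Row 5: .#...

Answer: ##.##
.#...
#.###
##.##
..##.
.#...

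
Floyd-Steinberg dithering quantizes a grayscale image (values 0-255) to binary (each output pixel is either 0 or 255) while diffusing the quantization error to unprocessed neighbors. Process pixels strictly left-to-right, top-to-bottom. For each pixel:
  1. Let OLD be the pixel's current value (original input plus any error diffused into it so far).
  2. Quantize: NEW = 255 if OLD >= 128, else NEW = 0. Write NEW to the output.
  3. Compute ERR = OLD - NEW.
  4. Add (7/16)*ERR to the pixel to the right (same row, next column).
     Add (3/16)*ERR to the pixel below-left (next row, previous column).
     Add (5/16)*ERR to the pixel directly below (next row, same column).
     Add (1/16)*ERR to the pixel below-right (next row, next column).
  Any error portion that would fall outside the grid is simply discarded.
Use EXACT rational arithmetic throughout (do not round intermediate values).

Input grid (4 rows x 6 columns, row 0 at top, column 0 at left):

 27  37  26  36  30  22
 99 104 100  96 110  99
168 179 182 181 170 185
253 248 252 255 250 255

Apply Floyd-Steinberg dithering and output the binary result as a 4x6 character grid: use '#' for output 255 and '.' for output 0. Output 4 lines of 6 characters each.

Answer: ......
.#.#.#
####.#
######

Derivation:
(0,0): OLD=27 → NEW=0, ERR=27
(0,1): OLD=781/16 → NEW=0, ERR=781/16
(0,2): OLD=12123/256 → NEW=0, ERR=12123/256
(0,3): OLD=232317/4096 → NEW=0, ERR=232317/4096
(0,4): OLD=3592299/65536 → NEW=0, ERR=3592299/65536
(0,5): OLD=48214765/1048576 → NEW=0, ERR=48214765/1048576
(1,0): OLD=29847/256 → NEW=0, ERR=29847/256
(1,1): OLD=370337/2048 → NEW=255, ERR=-151903/2048
(1,2): OLD=6293685/65536 → NEW=0, ERR=6293685/65536
(1,3): OLD=44296209/262144 → NEW=255, ERR=-22550511/262144
(1,4): OLD=1705580819/16777216 → NEW=0, ERR=1705580819/16777216
(1,5): OLD=43290985621/268435456 → NEW=255, ERR=-25160055659/268435456
(2,0): OLD=6243195/32768 → NEW=255, ERR=-2112645/32768
(2,1): OLD=160335481/1048576 → NEW=255, ERR=-107051399/1048576
(2,2): OLD=2459207851/16777216 → NEW=255, ERR=-1818982229/16777216
(2,3): OLD=17682852115/134217728 → NEW=255, ERR=-16542668525/134217728
(2,4): OLD=536421656249/4294967296 → NEW=0, ERR=536421656249/4294967296
(2,5): OLD=14891879026847/68719476736 → NEW=255, ERR=-2631587540833/68719476736
(3,0): OLD=3585458251/16777216 → NEW=255, ERR=-692731829/16777216
(3,1): OLD=23310068719/134217728 → NEW=255, ERR=-10915451921/134217728
(3,2): OLD=164333921021/1073741824 → NEW=255, ERR=-109470244099/1073741824
(3,3): OLD=12955078287031/68719476736 → NEW=255, ERR=-4568388280649/68719476736
(3,4): OLD=134724156286039/549755813888 → NEW=255, ERR=-5463576255401/549755813888
(3,5): OLD=2168157157241785/8796093022208 → NEW=255, ERR=-74846563421255/8796093022208
Row 0: ......
Row 1: .#.#.#
Row 2: ####.#
Row 3: ######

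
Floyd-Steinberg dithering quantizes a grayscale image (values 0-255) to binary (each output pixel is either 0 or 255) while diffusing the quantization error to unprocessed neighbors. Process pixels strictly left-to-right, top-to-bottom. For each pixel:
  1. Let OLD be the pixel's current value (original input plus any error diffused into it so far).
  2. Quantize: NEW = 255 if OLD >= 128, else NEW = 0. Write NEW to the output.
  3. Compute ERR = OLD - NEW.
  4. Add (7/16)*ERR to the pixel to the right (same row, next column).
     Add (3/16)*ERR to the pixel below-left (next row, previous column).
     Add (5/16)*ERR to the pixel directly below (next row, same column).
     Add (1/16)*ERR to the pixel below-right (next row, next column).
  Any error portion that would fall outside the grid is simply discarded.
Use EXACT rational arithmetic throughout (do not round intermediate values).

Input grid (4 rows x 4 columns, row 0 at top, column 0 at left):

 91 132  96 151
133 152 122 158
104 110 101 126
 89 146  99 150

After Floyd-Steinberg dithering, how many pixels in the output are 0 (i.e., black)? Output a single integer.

Answer: 8

Derivation:
(0,0): OLD=91 → NEW=0, ERR=91
(0,1): OLD=2749/16 → NEW=255, ERR=-1331/16
(0,2): OLD=15259/256 → NEW=0, ERR=15259/256
(0,3): OLD=725309/4096 → NEW=255, ERR=-319171/4096
(1,0): OLD=37335/256 → NEW=255, ERR=-27945/256
(1,1): OLD=194785/2048 → NEW=0, ERR=194785/2048
(1,2): OLD=10644853/65536 → NEW=255, ERR=-6066827/65536
(1,3): OLD=101579843/1048576 → NEW=0, ERR=101579843/1048576
(2,0): OLD=2874427/32768 → NEW=0, ERR=2874427/32768
(2,1): OLD=161396537/1048576 → NEW=255, ERR=-105990343/1048576
(2,2): OLD=108961213/2097152 → NEW=0, ERR=108961213/2097152
(2,3): OLD=5812246889/33554432 → NEW=255, ERR=-2744133271/33554432
(3,0): OLD=1635109515/16777216 → NEW=0, ERR=1635109515/16777216
(3,1): OLD=46244891477/268435456 → NEW=255, ERR=-22206149803/268435456
(3,2): OLD=246501163691/4294967296 → NEW=0, ERR=246501163691/4294967296
(3,3): OLD=10500336927021/68719476736 → NEW=255, ERR=-7023129640659/68719476736
Output grid:
  Row 0: .#.#  (2 black, running=2)
  Row 1: #.#.  (2 black, running=4)
  Row 2: .#.#  (2 black, running=6)
  Row 3: .#.#  (2 black, running=8)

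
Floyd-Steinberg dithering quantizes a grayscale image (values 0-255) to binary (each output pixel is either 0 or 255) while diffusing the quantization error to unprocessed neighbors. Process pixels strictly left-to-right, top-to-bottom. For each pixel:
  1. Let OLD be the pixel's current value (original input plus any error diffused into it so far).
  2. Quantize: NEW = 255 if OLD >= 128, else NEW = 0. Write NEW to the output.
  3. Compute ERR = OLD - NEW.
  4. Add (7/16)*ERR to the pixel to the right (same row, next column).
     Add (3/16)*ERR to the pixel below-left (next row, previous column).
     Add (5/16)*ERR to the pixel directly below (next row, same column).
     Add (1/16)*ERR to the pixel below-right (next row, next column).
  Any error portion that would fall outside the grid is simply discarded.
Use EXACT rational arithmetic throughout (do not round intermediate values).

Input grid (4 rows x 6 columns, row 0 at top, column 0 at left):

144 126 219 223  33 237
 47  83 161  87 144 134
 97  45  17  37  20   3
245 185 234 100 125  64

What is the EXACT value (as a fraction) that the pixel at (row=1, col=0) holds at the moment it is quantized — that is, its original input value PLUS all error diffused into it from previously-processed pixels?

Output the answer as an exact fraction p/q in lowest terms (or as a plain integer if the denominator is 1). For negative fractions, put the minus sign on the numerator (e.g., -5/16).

Answer: 6869/256

Derivation:
(0,0): OLD=144 → NEW=255, ERR=-111
(0,1): OLD=1239/16 → NEW=0, ERR=1239/16
(0,2): OLD=64737/256 → NEW=255, ERR=-543/256
(0,3): OLD=909607/4096 → NEW=255, ERR=-134873/4096
(0,4): OLD=1218577/65536 → NEW=0, ERR=1218577/65536
(0,5): OLD=257042551/1048576 → NEW=255, ERR=-10344329/1048576
(1,0): OLD=6869/256 → NEW=0, ERR=6869/256
Target (1,0): original=47, with diffused error = 6869/256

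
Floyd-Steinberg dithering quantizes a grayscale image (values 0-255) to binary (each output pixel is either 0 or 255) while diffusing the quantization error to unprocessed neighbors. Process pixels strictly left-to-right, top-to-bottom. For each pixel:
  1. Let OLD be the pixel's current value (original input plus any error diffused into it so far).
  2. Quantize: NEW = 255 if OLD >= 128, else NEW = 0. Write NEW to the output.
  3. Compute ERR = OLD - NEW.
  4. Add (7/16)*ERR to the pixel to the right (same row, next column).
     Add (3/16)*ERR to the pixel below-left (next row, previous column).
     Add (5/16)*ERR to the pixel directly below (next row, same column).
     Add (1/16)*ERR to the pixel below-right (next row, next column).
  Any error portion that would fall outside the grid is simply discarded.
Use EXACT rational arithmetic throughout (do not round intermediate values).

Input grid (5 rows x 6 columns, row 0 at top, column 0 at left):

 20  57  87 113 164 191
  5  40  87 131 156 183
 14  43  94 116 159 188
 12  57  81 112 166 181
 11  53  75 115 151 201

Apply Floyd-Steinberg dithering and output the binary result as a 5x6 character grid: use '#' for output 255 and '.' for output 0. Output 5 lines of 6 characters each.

(0,0): OLD=20 → NEW=0, ERR=20
(0,1): OLD=263/4 → NEW=0, ERR=263/4
(0,2): OLD=7409/64 → NEW=0, ERR=7409/64
(0,3): OLD=167575/1024 → NEW=255, ERR=-93545/1024
(0,4): OLD=2032161/16384 → NEW=0, ERR=2032161/16384
(0,5): OLD=64294631/262144 → NEW=255, ERR=-2552089/262144
(1,0): OLD=1509/64 → NEW=0, ERR=1509/64
(1,1): OLD=48035/512 → NEW=0, ERR=48035/512
(1,2): OLD=2477311/16384 → NEW=255, ERR=-1700609/16384
(1,3): OLD=5736547/65536 → NEW=0, ERR=5736547/65536
(1,4): OLD=945903833/4194304 → NEW=255, ERR=-123643687/4194304
(1,5): OLD=11731482399/67108864 → NEW=255, ERR=-5381277921/67108864
(2,0): OLD=319153/8192 → NEW=0, ERR=319153/8192
(2,1): OLD=18710411/262144 → NEW=0, ERR=18710411/262144
(2,2): OLD=482621217/4194304 → NEW=0, ERR=482621217/4194304
(2,3): OLD=6096192409/33554432 → NEW=255, ERR=-2460187751/33554432
(2,4): OLD=116121216907/1073741824 → NEW=0, ERR=116121216907/1073741824
(2,5): OLD=3580508907389/17179869184 → NEW=255, ERR=-800357734531/17179869184
(3,0): OLD=157527361/4194304 → NEW=0, ERR=157527361/4194304
(3,1): OLD=4017999821/33554432 → NEW=0, ERR=4017999821/33554432
(3,2): OLD=42965880327/268435456 → NEW=255, ERR=-25485160953/268435456
(3,3): OLD=1288845484037/17179869184 → NEW=0, ERR=1288845484037/17179869184
(3,4): OLD=30140329480709/137438953472 → NEW=255, ERR=-4906603654651/137438953472
(3,5): OLD=346526190055211/2199023255552 → NEW=255, ERR=-214224740110549/2199023255552
(4,0): OLD=24260673935/536870912 → NEW=0, ERR=24260673935/536870912
(4,1): OLD=813783773091/8589934592 → NEW=0, ERR=813783773091/8589934592
(4,2): OLD=29777316699577/274877906944 → NEW=0, ERR=29777316699577/274877906944
(4,3): OLD=761787777653181/4398046511104 → NEW=255, ERR=-359714082678339/4398046511104
(4,4): OLD=6367221210584909/70368744177664 → NEW=0, ERR=6367221210584909/70368744177664
(4,5): OLD=234088290260592635/1125899906842624 → NEW=255, ERR=-53016185984276485/1125899906842624
Row 0: ...#.#
Row 1: ..#.##
Row 2: ...#.#
Row 3: ..#.##
Row 4: ...#.#

Answer: ...#.#
..#.##
...#.#
..#.##
...#.#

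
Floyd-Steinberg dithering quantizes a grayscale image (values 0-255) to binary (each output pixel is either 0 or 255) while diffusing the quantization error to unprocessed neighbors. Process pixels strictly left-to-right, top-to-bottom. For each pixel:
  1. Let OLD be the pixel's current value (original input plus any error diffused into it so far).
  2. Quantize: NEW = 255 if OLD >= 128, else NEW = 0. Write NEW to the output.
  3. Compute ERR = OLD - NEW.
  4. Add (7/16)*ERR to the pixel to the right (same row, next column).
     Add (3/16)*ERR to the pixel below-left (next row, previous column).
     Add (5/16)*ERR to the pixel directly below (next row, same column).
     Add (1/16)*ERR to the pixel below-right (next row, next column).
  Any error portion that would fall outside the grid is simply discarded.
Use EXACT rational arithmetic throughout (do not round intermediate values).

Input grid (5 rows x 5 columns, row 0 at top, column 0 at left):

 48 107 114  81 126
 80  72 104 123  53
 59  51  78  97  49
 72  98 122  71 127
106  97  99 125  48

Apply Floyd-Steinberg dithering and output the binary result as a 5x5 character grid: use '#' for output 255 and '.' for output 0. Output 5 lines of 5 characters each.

Answer: .#..#
..#..
...#.
.##.#
#..#.

Derivation:
(0,0): OLD=48 → NEW=0, ERR=48
(0,1): OLD=128 → NEW=255, ERR=-127
(0,2): OLD=935/16 → NEW=0, ERR=935/16
(0,3): OLD=27281/256 → NEW=0, ERR=27281/256
(0,4): OLD=707063/4096 → NEW=255, ERR=-337417/4096
(1,0): OLD=1139/16 → NEW=0, ERR=1139/16
(1,1): OLD=9909/128 → NEW=0, ERR=9909/128
(1,2): OLD=688841/4096 → NEW=255, ERR=-355639/4096
(1,3): OLD=1745261/16384 → NEW=0, ERR=1745261/16384
(1,4): OLD=21108103/262144 → NEW=0, ERR=21108103/262144
(2,0): OLD=196119/2048 → NEW=0, ERR=196119/2048
(2,1): OLD=6898109/65536 → NEW=0, ERR=6898109/65536
(2,2): OLD=127641111/1048576 → NEW=0, ERR=127641111/1048576
(2,3): OLD=3241614901/16777216 → NEW=255, ERR=-1036575179/16777216
(2,4): OLD=14439051315/268435456 → NEW=0, ERR=14439051315/268435456
(3,0): OLD=127570839/1048576 → NEW=0, ERR=127570839/1048576
(3,1): OLD=1786174011/8388608 → NEW=255, ERR=-352921029/8388608
(3,2): OLD=36675710473/268435456 → NEW=255, ERR=-31775330807/268435456
(3,3): OLD=9447828301/536870912 → NEW=0, ERR=9447828301/536870912
(3,4): OLD=1268276598713/8589934592 → NEW=255, ERR=-922156722247/8589934592
(4,0): OLD=18271149641/134217728 → NEW=255, ERR=-15954370999/134217728
(4,1): OLD=74115411449/4294967296 → NEW=0, ERR=74115411449/4294967296
(4,2): OLD=4826061924823/68719476736 → NEW=0, ERR=4826061924823/68719476736
(4,3): OLD=147001751037881/1099511627776 → NEW=255, ERR=-133373714044999/1099511627776
(4,4): OLD=-660022218060657/17592186044416 → NEW=0, ERR=-660022218060657/17592186044416
Row 0: .#..#
Row 1: ..#..
Row 2: ...#.
Row 3: .##.#
Row 4: #..#.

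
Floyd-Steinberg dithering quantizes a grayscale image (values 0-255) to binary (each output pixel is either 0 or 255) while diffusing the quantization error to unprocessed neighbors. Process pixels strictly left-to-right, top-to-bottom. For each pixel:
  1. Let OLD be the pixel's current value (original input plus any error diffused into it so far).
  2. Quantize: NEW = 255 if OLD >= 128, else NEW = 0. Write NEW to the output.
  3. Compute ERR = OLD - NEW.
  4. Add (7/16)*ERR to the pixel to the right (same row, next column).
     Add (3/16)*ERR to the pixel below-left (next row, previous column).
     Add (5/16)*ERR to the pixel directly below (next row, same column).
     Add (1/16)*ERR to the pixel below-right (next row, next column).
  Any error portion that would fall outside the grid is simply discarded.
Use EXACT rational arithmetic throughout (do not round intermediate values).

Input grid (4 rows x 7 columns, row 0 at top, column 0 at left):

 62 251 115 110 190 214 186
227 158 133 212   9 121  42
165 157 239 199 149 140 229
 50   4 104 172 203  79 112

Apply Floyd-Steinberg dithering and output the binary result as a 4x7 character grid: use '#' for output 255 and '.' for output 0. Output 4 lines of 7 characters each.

Answer: .#.####
###....
#.###.#
...##.#

Derivation:
(0,0): OLD=62 → NEW=0, ERR=62
(0,1): OLD=2225/8 → NEW=255, ERR=185/8
(0,2): OLD=16015/128 → NEW=0, ERR=16015/128
(0,3): OLD=337385/2048 → NEW=255, ERR=-184855/2048
(0,4): OLD=4931935/32768 → NEW=255, ERR=-3423905/32768
(0,5): OLD=88230297/524288 → NEW=255, ERR=-45463143/524288
(0,6): OLD=1242039087/8388608 → NEW=255, ERR=-897055953/8388608
(1,0): OLD=32091/128 → NEW=255, ERR=-549/128
(1,1): OLD=195261/1024 → NEW=255, ERR=-65859/1024
(1,2): OLD=4210113/32768 → NEW=255, ERR=-4145727/32768
(1,3): OLD=15292173/131072 → NEW=0, ERR=15292173/131072
(1,4): OLD=46053607/8388608 → NEW=0, ERR=46053607/8388608
(1,5): OLD=4678990679/67108864 → NEW=0, ERR=4678990679/67108864
(1,6): OLD=36148570937/1073741824 → NEW=0, ERR=36148570937/1073741824
(2,0): OLD=2483823/16384 → NEW=255, ERR=-1694097/16384
(2,1): OLD=35480693/524288 → NEW=0, ERR=35480693/524288
(2,2): OLD=2071370271/8388608 → NEW=255, ERR=-67724769/8388608
(2,3): OLD=15102802279/67108864 → NEW=255, ERR=-2009958041/67108864
(2,4): OLD=84813267191/536870912 → NEW=255, ERR=-52088815369/536870912
(2,5): OLD=2164598099421/17179869184 → NEW=0, ERR=2164598099421/17179869184
(2,6): OLD=82188934674907/274877906944 → NEW=255, ERR=12095068404187/274877906944
(3,0): OLD=254816959/8388608 → NEW=0, ERR=254816959/8388608
(3,1): OLD=2044246547/67108864 → NEW=0, ERR=2044246547/67108864
(3,2): OLD=60890769673/536870912 → NEW=0, ERR=60890769673/536870912
(3,3): OLD=415676246143/2147483648 → NEW=255, ERR=-131932084097/2147483648
(3,4): OLD=46057052980927/274877906944 → NEW=255, ERR=-24036813289793/274877906944
(3,5): OLD=180985780522989/2199023255552 → NEW=0, ERR=180985780522989/2199023255552
(3,6): OLD=5968421430503475/35184372088832 → NEW=255, ERR=-3003593452148685/35184372088832
Row 0: .#.####
Row 1: ###....
Row 2: #.###.#
Row 3: ...##.#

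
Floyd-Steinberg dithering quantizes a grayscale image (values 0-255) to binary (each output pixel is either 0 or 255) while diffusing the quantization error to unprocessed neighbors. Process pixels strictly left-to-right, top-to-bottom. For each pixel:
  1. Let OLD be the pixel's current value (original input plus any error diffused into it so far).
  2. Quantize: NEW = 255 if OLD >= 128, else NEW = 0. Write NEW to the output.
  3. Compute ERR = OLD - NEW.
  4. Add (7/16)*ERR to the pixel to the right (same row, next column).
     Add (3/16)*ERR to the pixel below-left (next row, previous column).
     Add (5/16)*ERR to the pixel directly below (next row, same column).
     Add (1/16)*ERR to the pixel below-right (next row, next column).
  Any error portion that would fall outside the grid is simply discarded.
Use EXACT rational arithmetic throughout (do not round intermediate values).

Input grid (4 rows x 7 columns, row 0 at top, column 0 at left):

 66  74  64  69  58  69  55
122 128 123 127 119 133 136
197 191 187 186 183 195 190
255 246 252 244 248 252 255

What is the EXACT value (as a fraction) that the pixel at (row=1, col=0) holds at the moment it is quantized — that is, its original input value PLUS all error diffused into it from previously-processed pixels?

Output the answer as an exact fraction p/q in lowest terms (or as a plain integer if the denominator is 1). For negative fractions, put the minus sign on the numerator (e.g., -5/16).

Answer: 20725/128

Derivation:
(0,0): OLD=66 → NEW=0, ERR=66
(0,1): OLD=823/8 → NEW=0, ERR=823/8
(0,2): OLD=13953/128 → NEW=0, ERR=13953/128
(0,3): OLD=238983/2048 → NEW=0, ERR=238983/2048
(0,4): OLD=3573425/32768 → NEW=0, ERR=3573425/32768
(0,5): OLD=61189847/524288 → NEW=0, ERR=61189847/524288
(0,6): OLD=889702369/8388608 → NEW=0, ERR=889702369/8388608
(1,0): OLD=20725/128 → NEW=255, ERR=-11915/128
Target (1,0): original=122, with diffused error = 20725/128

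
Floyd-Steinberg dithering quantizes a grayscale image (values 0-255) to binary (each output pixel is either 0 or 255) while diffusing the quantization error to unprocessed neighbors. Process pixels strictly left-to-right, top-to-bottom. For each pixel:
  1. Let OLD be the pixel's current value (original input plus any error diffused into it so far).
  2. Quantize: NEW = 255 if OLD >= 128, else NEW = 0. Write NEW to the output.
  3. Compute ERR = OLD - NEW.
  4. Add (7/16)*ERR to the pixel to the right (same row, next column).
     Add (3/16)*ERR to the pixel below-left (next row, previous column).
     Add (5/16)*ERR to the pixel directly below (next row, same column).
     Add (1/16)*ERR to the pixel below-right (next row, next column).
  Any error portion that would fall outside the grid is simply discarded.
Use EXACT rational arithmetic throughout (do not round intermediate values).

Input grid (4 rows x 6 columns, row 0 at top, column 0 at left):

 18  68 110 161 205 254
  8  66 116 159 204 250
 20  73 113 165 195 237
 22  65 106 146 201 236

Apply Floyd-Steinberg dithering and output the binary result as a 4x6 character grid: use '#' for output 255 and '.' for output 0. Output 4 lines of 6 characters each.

Answer: ..#.##
..####
...#.#
.#.###

Derivation:
(0,0): OLD=18 → NEW=0, ERR=18
(0,1): OLD=607/8 → NEW=0, ERR=607/8
(0,2): OLD=18329/128 → NEW=255, ERR=-14311/128
(0,3): OLD=229551/2048 → NEW=0, ERR=229551/2048
(0,4): OLD=8324297/32768 → NEW=255, ERR=-31543/32768
(0,5): OLD=132948351/524288 → NEW=255, ERR=-745089/524288
(1,0): OLD=3565/128 → NEW=0, ERR=3565/128
(1,1): OLD=84027/1024 → NEW=0, ERR=84027/1024
(1,2): OLD=4676631/32768 → NEW=255, ERR=-3679209/32768
(1,3): OLD=18053291/131072 → NEW=255, ERR=-15370069/131072
(1,4): OLD=1334920449/8388608 → NEW=255, ERR=-804174591/8388608
(1,5): OLD=27857527735/134217728 → NEW=255, ERR=-6367992905/134217728
(2,0): OLD=722361/16384 → NEW=0, ERR=722361/16384
(2,1): OLD=51705411/524288 → NEW=0, ERR=51705411/524288
(2,2): OLD=874094857/8388608 → NEW=0, ERR=874094857/8388608
(2,3): OLD=9995882881/67108864 → NEW=255, ERR=-7116877439/67108864
(2,4): OLD=219946130563/2147483648 → NEW=0, ERR=219946130563/2147483648
(2,5): OLD=8967572779461/34359738368 → NEW=255, ERR=205839495621/34359738368
(3,0): OLD=455243369/8388608 → NEW=0, ERR=455243369/8388608
(3,1): OLD=9519711093/67108864 → NEW=255, ERR=-7593049227/67108864
(3,2): OLD=40448371663/536870912 → NEW=0, ERR=40448371663/536870912
(3,3): OLD=5893982493133/34359738368 → NEW=255, ERR=-2867750790707/34359738368
(3,4): OLD=52498015369837/274877906944 → NEW=255, ERR=-17595850900883/274877906944
(3,5): OLD=951154704851267/4398046511104 → NEW=255, ERR=-170347155480253/4398046511104
Row 0: ..#.##
Row 1: ..####
Row 2: ...#.#
Row 3: .#.###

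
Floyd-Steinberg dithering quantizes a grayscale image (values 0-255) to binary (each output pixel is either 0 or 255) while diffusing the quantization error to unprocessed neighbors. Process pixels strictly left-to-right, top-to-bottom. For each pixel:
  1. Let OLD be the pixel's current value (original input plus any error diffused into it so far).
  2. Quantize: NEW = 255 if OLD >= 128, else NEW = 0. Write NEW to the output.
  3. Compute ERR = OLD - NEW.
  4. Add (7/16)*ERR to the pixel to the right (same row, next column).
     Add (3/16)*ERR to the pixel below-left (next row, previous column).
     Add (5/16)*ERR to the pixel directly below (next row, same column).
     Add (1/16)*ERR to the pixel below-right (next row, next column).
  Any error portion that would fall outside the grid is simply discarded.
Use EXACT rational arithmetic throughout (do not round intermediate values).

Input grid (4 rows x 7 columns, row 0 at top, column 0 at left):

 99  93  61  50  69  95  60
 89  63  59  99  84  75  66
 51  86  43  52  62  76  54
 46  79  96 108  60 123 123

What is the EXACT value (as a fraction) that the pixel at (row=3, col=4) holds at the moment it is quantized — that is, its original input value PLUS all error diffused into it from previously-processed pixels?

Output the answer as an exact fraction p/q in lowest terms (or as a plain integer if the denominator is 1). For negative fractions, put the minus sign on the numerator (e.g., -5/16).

(0,0): OLD=99 → NEW=0, ERR=99
(0,1): OLD=2181/16 → NEW=255, ERR=-1899/16
(0,2): OLD=2323/256 → NEW=0, ERR=2323/256
(0,3): OLD=221061/4096 → NEW=0, ERR=221061/4096
(0,4): OLD=6069411/65536 → NEW=0, ERR=6069411/65536
(0,5): OLD=142100597/1048576 → NEW=255, ERR=-125286283/1048576
(0,6): OLD=129628979/16777216 → NEW=0, ERR=129628979/16777216
(1,0): OLD=25007/256 → NEW=0, ERR=25007/256
(1,1): OLD=156745/2048 → NEW=0, ERR=156745/2048
(1,2): OLD=6423933/65536 → NEW=0, ERR=6423933/65536
(1,3): OLD=46316089/262144 → NEW=255, ERR=-20530631/262144
(1,4): OLD=1000714123/16777216 → NEW=0, ERR=1000714123/16777216
(1,5): OLD=9528705787/134217728 → NEW=0, ERR=9528705787/134217728
(1,6): OLD=197583376213/2147483648 → NEW=0, ERR=197583376213/2147483648
(2,0): OLD=3141683/32768 → NEW=0, ERR=3141683/32768
(2,1): OLD=184913889/1048576 → NEW=255, ERR=-82472991/1048576
(2,2): OLD=491909859/16777216 → NEW=0, ERR=491909859/16777216
(2,3): OLD=7739440011/134217728 → NEW=0, ERR=7739440011/134217728
(2,4): OLD=122711532731/1073741824 → NEW=0, ERR=122711532731/1073741824
(2,5): OLD=5812439573545/34359738368 → NEW=255, ERR=-2949293710295/34359738368
(2,6): OLD=27287776756399/549755813888 → NEW=0, ERR=27287776756399/549755813888
(3,0): OLD=1027002243/16777216 → NEW=0, ERR=1027002243/16777216
(3,1): OLD=12440924359/134217728 → NEW=0, ERR=12440924359/134217728
(3,2): OLD=162791536133/1073741824 → NEW=255, ERR=-111012628987/1073741824
(3,3): OLD=446882974643/4294967296 → NEW=0, ERR=446882974643/4294967296
(3,4): OLD=70778056162179/549755813888 → NEW=255, ERR=-69409676379261/549755813888
Target (3,4): original=60, with diffused error = 70778056162179/549755813888

Answer: 70778056162179/549755813888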